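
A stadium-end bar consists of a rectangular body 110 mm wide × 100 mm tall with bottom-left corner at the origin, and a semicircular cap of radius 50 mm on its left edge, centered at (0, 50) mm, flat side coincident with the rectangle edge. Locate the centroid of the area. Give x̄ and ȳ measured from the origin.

rectangular body: A = 110 × 100 = 11000.00, centroid at (55.00, 50.00).
semicircular end: A = ½π·50² = 3926.99, centroid at (-21.22, 50.00).
ΣA = 14926.99 mm²
ΣAx̄ = (11000.00)(55.00) + (3926.99)(-21.22) = 521666.67 mm³
ΣAȳ = (11000.00)(50.00) + (3926.99)(50.00) = 746349.54 mm³
x̄ = 521666.67 / 14926.99 = 34.95 mm
ȳ = 746349.54 / 14926.99 = 50.00 mm

x̄ = 34.95 mm, ȳ = 50.00 mm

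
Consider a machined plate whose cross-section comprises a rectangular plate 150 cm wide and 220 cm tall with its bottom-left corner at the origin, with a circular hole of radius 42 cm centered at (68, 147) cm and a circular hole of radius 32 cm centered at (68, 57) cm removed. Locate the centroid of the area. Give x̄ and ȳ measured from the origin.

x̄ = 77.53 cm, ȳ = 108.57 cm

Part | A | x̄ᵢ | ȳᵢ | A·x̄ᵢ | A·ȳᵢ
plate | 33000.00 | 75.00 | 110.00 | 2475000.00 | 3630000.00
hole 1 | -5541.77 | 68.00 | 147.00 | -376840.32 | -814640.11
hole 2 | -3216.99 | 68.00 | 57.00 | -218755.38 | -183368.48
Σ | 24241.24 |  |  | 1879404.30 | 2631991.41
x̄ = 1879404.30 / 24241.24 = 77.53 cm
ȳ = 2631991.41 / 24241.24 = 108.57 cm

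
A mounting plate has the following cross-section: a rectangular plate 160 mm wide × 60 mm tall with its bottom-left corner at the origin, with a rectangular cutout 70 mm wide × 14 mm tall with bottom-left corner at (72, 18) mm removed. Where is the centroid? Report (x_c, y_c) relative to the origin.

Part | A | x̄ᵢ | ȳᵢ | A·x̄ᵢ | A·ȳᵢ
plate | 9600.00 | 80.00 | 30.00 | 768000.00 | 288000.00
hole | -980.00 | 107.00 | 25.00 | -104860.00 | -24500.00
Σ | 8620.00 |  |  | 663140.00 | 263500.00
x_c = 663140.00 / 8620.00 = 76.93 mm
y_c = 263500.00 / 8620.00 = 30.57 mm

x_c = 76.93 mm, y_c = 30.57 mm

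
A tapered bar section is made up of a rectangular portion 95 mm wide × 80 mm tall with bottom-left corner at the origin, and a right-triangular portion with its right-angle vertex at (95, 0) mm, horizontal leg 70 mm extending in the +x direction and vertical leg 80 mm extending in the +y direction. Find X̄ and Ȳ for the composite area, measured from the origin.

X̄ = 66.57 mm, Ȳ = 36.41 mm

rectangular portion: A = 95 × 80 = 7600.00, centroid at (47.50, 40.00).
triangular portion: A = ½·70·80 = 2800.00, centroid at (118.33, 26.67).
ΣA = 10400.00 mm²
ΣAX̄ = (7600.00)(47.50) + (2800.00)(118.33) = 692333.33 mm³
ΣAȲ = (7600.00)(40.00) + (2800.00)(26.67) = 378666.67 mm³
X̄ = 692333.33 / 10400.00 = 66.57 mm
Ȳ = 378666.67 / 10400.00 = 36.41 mm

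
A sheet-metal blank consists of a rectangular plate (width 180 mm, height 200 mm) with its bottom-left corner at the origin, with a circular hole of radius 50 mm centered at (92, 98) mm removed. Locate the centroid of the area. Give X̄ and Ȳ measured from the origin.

X̄ = 89.44 mm, Ȳ = 100.56 mm

plate: A = 180 × 200 = 36000.00, centroid at (90.00, 100.00).
hole: A = −π·50² = -7853.98, centroid at (92.00, 98.00).
ΣA = 28146.02 mm², ΣAX̄ = 2517433.69 mm³, ΣAȲ = 2830309.80 mm³.
X̄ = 2517433.69/28146.02 = 89.44 mm; Ȳ = 2830309.80/28146.02 = 100.56 mm.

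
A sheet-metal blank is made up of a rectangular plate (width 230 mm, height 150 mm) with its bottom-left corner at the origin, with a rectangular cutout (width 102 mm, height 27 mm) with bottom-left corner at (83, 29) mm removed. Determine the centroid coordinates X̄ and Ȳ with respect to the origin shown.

Part | A | x̄ᵢ | ȳᵢ | A·x̄ᵢ | A·ȳᵢ
plate | 34500.00 | 115.00 | 75.00 | 3967500.00 | 2587500.00
hole | -2754.00 | 134.00 | 42.50 | -369036.00 | -117045.00
Σ | 31746.00 |  |  | 3598464.00 | 2470455.00
X̄ = 3598464.00 / 31746.00 = 113.35 mm
Ȳ = 2470455.00 / 31746.00 = 77.82 mm

X̄ = 113.35 mm, Ȳ = 77.82 mm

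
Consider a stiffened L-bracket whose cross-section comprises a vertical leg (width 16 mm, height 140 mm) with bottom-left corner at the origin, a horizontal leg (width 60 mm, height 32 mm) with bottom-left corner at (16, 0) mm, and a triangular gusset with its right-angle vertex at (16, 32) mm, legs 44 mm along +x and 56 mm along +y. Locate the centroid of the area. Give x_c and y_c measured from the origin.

Part | A | x̄ᵢ | ȳᵢ | A·x̄ᵢ | A·ȳᵢ
vertical leg | 2240.00 | 8.00 | 70.00 | 17920.00 | 156800.00
horizontal leg | 1920.00 | 46.00 | 16.00 | 88320.00 | 30720.00
gusset | 1232.00 | 30.67 | 50.67 | 37781.33 | 62421.33
Σ | 5392.00 |  |  | 144021.33 | 249941.33
x_c = 144021.33 / 5392.00 = 26.71 mm
y_c = 249941.33 / 5392.00 = 46.35 mm

x_c = 26.71 mm, y_c = 46.35 mm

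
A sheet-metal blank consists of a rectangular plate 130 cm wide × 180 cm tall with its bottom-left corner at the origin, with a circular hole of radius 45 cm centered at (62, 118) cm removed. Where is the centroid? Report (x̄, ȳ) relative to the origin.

plate: A = 130 × 180 = 23400.00, centroid at (65.00, 90.00).
hole: A = −π·45² = -6361.73, centroid at (62.00, 118.00).
ΣA = 17038.27 cm²
ΣAx̄ = (23400.00)(65.00) + (-6361.73)(62.00) = 1126573.04 cm³
ΣAȳ = (23400.00)(90.00) + (-6361.73)(118.00) = 1355316.44 cm³
x̄ = 1126573.04 / 17038.27 = 66.12 cm
ȳ = 1355316.44 / 17038.27 = 79.55 cm

x̄ = 66.12 cm, ȳ = 79.55 cm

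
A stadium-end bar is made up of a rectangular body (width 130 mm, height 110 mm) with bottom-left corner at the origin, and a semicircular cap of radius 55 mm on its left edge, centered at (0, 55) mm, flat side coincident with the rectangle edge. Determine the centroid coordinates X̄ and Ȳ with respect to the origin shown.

rectangular body: A = 130 × 110 = 14300.00, centroid at (65.00, 55.00).
semicircular end: A = ½π·55² = 4751.66, centroid at (-23.34, 55.00).
ΣA = 19051.66 mm², ΣAX̄ = 818583.33 mm³, ΣAȲ = 1047841.24 mm³.
X̄ = 818583.33/19051.66 = 42.97 mm; Ȳ = 1047841.24/19051.66 = 55.00 mm.

X̄ = 42.97 mm, Ȳ = 55.00 mm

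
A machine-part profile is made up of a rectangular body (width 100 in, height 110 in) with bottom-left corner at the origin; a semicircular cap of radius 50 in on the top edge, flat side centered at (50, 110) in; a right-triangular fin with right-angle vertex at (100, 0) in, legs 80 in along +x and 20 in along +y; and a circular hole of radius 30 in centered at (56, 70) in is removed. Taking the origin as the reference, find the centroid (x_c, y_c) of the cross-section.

Part | A | x̄ᵢ | ȳᵢ | A·x̄ᵢ | A·ȳᵢ
rectangular body | 11000.00 | 50.00 | 55.00 | 550000.00 | 605000.00
semicircular top | 3926.99 | 50.00 | 131.22 | 196349.54 | 515302.32
triangular fin | 800.00 | 126.67 | 6.67 | 101333.33 | 5333.33
hole | -2827.43 | 56.00 | 70.00 | -158336.27 | -197920.34
Σ | 12899.56 |  |  | 689346.60 | 927715.32
x_c = 689346.60 / 12899.56 = 53.44 in
y_c = 927715.32 / 12899.56 = 71.92 in

x_c = 53.44 in, y_c = 71.92 in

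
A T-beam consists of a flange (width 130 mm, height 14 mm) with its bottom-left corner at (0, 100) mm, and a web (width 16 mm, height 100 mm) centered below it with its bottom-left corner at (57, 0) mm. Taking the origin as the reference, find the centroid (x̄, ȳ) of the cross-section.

Part | A | x̄ᵢ | ȳᵢ | A·x̄ᵢ | A·ȳᵢ
web | 1600.00 | 65.00 | 50.00 | 104000.00 | 80000.00
flange | 1820.00 | 65.00 | 107.00 | 118300.00 | 194740.00
Σ | 3420.00 |  |  | 222300.00 | 274740.00
x̄ = 222300.00 / 3420.00 = 65.00 mm
ȳ = 274740.00 / 3420.00 = 80.33 mm

x̄ = 65.00 mm, ȳ = 80.33 mm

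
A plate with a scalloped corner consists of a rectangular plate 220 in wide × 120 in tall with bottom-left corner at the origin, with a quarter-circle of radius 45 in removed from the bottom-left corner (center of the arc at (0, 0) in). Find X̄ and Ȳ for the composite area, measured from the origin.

X̄ = 115.83 in, Ȳ = 62.62 in

plate: A = 220 × 120 = 26400.00, centroid at (110.00, 60.00).
removed quarter-circle: A = −¼π·45² = -1590.43, centroid at (19.10, 19.10).
ΣA = 24809.57 in²
ΣAX̄ = (26400.00)(110.00) + (-1590.43)(19.10) = 2873625.00 in³
ΣAȲ = (26400.00)(60.00) + (-1590.43)(19.10) = 1553625.00 in³
X̄ = 2873625.00 / 24809.57 = 115.83 in
Ȳ = 1553625.00 / 24809.57 = 62.62 in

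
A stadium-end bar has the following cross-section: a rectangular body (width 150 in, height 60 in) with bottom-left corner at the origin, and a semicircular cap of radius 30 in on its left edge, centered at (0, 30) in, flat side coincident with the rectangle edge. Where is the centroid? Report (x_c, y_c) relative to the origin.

rectangular body: A = 150 × 60 = 9000.00, centroid at (75.00, 30.00).
semicircular end: A = ½π·30² = 1413.72, centroid at (-12.73, 30.00).
ΣA = 10413.72 in², ΣAx_c = 657000.00 in³, ΣAy_c = 312411.50 in³.
x_c = 657000.00/10413.72 = 63.09 in; y_c = 312411.50/10413.72 = 30.00 in.

x_c = 63.09 in, y_c = 30.00 in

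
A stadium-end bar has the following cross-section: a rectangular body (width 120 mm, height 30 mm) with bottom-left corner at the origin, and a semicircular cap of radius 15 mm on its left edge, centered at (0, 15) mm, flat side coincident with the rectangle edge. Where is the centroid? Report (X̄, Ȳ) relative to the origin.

X̄ = 54.07 mm, Ȳ = 15.00 mm

rectangular body: A = 120 × 30 = 3600.00, centroid at (60.00, 15.00).
semicircular end: A = ½π·15² = 353.43, centroid at (-6.37, 15.00).
ΣA = 3953.43 mm², ΣAX̄ = 213750.00 mm³, ΣAȲ = 59301.44 mm³.
X̄ = 213750.00/3953.43 = 54.07 mm; Ȳ = 59301.44/3953.43 = 15.00 mm.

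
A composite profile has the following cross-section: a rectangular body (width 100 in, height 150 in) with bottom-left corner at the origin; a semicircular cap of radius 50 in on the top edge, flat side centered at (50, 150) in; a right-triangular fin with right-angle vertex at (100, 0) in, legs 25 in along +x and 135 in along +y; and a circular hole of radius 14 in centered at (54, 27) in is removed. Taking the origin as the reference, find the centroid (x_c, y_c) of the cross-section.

Part | A | x̄ᵢ | ȳᵢ | A·x̄ᵢ | A·ȳᵢ
rectangular body | 15000.00 | 50.00 | 75.00 | 750000.00 | 1125000.00
semicircular top | 3926.99 | 50.00 | 171.22 | 196349.54 | 672381.96
triangular fin | 1687.50 | 108.33 | 45.00 | 182812.50 | 75937.50
hole | -615.75 | 54.00 | 27.00 | -33250.62 | -16625.31
Σ | 19998.74 |  |  | 1095911.42 | 1856694.15
x_c = 1095911.42 / 19998.74 = 54.80 in
y_c = 1856694.15 / 19998.74 = 92.84 in

x_c = 54.80 in, y_c = 92.84 in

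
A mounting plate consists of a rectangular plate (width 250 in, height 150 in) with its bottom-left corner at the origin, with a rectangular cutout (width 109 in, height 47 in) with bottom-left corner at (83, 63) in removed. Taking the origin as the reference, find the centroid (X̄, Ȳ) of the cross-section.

X̄ = 123.02 in, Ȳ = 73.18 in

plate: A = 250 × 150 = 37500.00, centroid at (125.00, 75.00).
hole: A = −(109 × 47) = -5123.00, centroid at (137.50, 86.50).
ΣA = 32377.00 in²
ΣAX̄ = (37500.00)(125.00) + (-5123.00)(137.50) = 3983087.50 in³
ΣAȲ = (37500.00)(75.00) + (-5123.00)(86.50) = 2369360.50 in³
X̄ = 3983087.50 / 32377.00 = 123.02 in
Ȳ = 2369360.50 / 32377.00 = 73.18 in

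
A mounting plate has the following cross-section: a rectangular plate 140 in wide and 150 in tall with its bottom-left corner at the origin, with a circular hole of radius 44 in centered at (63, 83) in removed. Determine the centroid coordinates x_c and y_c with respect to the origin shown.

plate: A = 140 × 150 = 21000.00, centroid at (70.00, 75.00).
hole: A = −π·44² = -6082.12, centroid at (63.00, 83.00).
ΣA = 14917.88 in²
ΣAx_c = (21000.00)(70.00) + (-6082.12)(63.00) = 1086826.23 in³
ΣAy_c = (21000.00)(75.00) + (-6082.12)(83.00) = 1070183.76 in³
x_c = 1086826.23 / 14917.88 = 72.85 in
y_c = 1070183.76 / 14917.88 = 71.74 in

x_c = 72.85 in, y_c = 71.74 in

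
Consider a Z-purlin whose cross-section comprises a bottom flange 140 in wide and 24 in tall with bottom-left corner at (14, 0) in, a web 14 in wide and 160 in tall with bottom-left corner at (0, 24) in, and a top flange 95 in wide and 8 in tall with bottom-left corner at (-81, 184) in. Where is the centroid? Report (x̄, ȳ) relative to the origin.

Part | A | x̄ᵢ | ȳᵢ | A·x̄ᵢ | A·ȳᵢ
bottom flange | 3360.00 | 84.00 | 12.00 | 282240.00 | 40320.00
web | 2240.00 | 7.00 | 104.00 | 15680.00 | 232960.00
top flange | 760.00 | -33.50 | 188.00 | -25460.00 | 142880.00
Σ | 6360.00 |  |  | 272460.00 | 416160.00
x̄ = 272460.00 / 6360.00 = 42.84 in
ȳ = 416160.00 / 6360.00 = 65.43 in

x̄ = 42.84 in, ȳ = 65.43 in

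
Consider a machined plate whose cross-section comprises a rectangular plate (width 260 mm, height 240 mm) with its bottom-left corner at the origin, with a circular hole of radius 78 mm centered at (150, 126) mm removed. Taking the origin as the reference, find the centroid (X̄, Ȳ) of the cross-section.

X̄ = 121.17 mm, Ȳ = 117.35 mm

plate: A = 260 × 240 = 62400.00, centroid at (130.00, 120.00).
hole: A = −π·78² = -19113.45, centroid at (150.00, 126.00).
ΣA = 43286.55 mm²
ΣAX̄ = (62400.00)(130.00) + (-19113.45)(150.00) = 5244982.54 mm³
ΣAȲ = (62400.00)(120.00) + (-19113.45)(126.00) = 5079705.34 mm³
X̄ = 5244982.54 / 43286.55 = 121.17 mm
Ȳ = 5079705.34 / 43286.55 = 117.35 mm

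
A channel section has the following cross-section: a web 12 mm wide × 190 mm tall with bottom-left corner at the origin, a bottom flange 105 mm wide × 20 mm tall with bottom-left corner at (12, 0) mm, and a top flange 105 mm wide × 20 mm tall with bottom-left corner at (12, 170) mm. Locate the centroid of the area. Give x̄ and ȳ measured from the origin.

Part | A | x̄ᵢ | ȳᵢ | A·x̄ᵢ | A·ȳᵢ
web | 2280.00 | 6.00 | 95.00 | 13680.00 | 216600.00
bottom flange | 2100.00 | 64.50 | 10.00 | 135450.00 | 21000.00
top flange | 2100.00 | 64.50 | 180.00 | 135450.00 | 378000.00
Σ | 6480.00 |  |  | 284580.00 | 615600.00
x̄ = 284580.00 / 6480.00 = 43.92 mm
ȳ = 615600.00 / 6480.00 = 95.00 mm

x̄ = 43.92 mm, ȳ = 95.00 mm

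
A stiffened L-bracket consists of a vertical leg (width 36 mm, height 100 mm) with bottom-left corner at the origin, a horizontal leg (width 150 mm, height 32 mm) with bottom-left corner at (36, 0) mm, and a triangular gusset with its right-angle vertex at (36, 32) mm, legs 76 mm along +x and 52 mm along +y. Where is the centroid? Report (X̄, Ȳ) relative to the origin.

Part | A | x̄ᵢ | ȳᵢ | A·x̄ᵢ | A·ȳᵢ
vertical leg | 3600.00 | 18.00 | 50.00 | 64800.00 | 180000.00
horizontal leg | 4800.00 | 111.00 | 16.00 | 532800.00 | 76800.00
gusset | 1976.00 | 61.33 | 49.33 | 121194.67 | 97482.67
Σ | 10376.00 |  |  | 718794.67 | 354282.67
X̄ = 718794.67 / 10376.00 = 69.27 mm
Ȳ = 354282.67 / 10376.00 = 34.14 mm

X̄ = 69.27 mm, Ȳ = 34.14 mm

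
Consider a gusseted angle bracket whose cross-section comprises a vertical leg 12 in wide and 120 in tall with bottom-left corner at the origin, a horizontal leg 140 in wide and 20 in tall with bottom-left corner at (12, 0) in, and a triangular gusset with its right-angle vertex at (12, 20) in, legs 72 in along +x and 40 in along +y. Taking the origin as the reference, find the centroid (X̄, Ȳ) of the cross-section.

X̄ = 51.07 in, Ȳ = 28.59 in

vertical leg: A = 12 × 120 = 1440.00, centroid at (6.00, 60.00).
horizontal leg: A = 140 × 20 = 2800.00, centroid at (82.00, 10.00).
gusset: A = ½·72·40 = 1440.00, centroid at (36.00, 33.33).
ΣA = 5680.00 in², ΣAX̄ = 290080.00 in³, ΣAȲ = 162400.00 in³.
X̄ = 290080.00/5680.00 = 51.07 in; Ȳ = 162400.00/5680.00 = 28.59 in.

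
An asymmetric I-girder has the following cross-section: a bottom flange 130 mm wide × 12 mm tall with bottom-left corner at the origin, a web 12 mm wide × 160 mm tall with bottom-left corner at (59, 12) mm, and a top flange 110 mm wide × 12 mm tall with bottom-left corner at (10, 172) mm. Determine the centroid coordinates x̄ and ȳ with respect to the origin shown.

Part | A | x̄ᵢ | ȳᵢ | A·x̄ᵢ | A·ȳᵢ
bottom flange | 1560.00 | 65.00 | 6.00 | 101400.00 | 9360.00
web | 1920.00 | 65.00 | 92.00 | 124800.00 | 176640.00
top flange | 1320.00 | 65.00 | 178.00 | 85800.00 | 234960.00
Σ | 4800.00 |  |  | 312000.00 | 420960.00
x̄ = 312000.00 / 4800.00 = 65.00 mm
ȳ = 420960.00 / 4800.00 = 87.70 mm

x̄ = 65.00 mm, ȳ = 87.70 mm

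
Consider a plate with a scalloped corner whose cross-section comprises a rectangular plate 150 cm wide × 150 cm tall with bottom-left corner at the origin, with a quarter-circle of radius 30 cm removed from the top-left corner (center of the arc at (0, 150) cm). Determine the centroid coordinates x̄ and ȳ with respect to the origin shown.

x̄ = 77.02 cm, ȳ = 72.98 cm

Part | A | x̄ᵢ | ȳᵢ | A·x̄ᵢ | A·ȳᵢ
plate | 22500.00 | 75.00 | 75.00 | 1687500.00 | 1687500.00
removed quarter-circle | -706.86 | 12.73 | 137.27 | -9000.00 | -97028.75
Σ | 21793.14 |  |  | 1678500.00 | 1590471.25
x̄ = 1678500.00 / 21793.14 = 77.02 cm
ȳ = 1590471.25 / 21793.14 = 72.98 cm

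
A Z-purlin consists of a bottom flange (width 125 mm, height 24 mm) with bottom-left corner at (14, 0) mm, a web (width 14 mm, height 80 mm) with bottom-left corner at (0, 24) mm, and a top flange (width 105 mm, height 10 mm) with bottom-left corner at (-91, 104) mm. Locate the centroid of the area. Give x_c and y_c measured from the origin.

x_c = 38.09 mm, y_c = 42.97 mm

bottom flange: A = 125 × 24 = 3000.00, centroid at (76.50, 12.00).
web: A = 14 × 80 = 1120.00, centroid at (7.00, 64.00).
top flange: A = 105 × 10 = 1050.00, centroid at (-38.50, 109.00).
ΣA = 5170.00 mm²
ΣAx_c = (3000.00)(76.50) + (1120.00)(7.00) + (1050.00)(-38.50) = 196915.00 mm³
ΣAy_c = (3000.00)(12.00) + (1120.00)(64.00) + (1050.00)(109.00) = 222130.00 mm³
x_c = 196915.00 / 5170.00 = 38.09 mm
y_c = 222130.00 / 5170.00 = 42.97 mm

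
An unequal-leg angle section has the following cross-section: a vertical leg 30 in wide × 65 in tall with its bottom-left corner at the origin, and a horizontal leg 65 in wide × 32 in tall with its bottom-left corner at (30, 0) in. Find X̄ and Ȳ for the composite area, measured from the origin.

X̄ = 39.52 in, Ȳ = 23.98 in

Part | A | x̄ᵢ | ȳᵢ | A·x̄ᵢ | A·ȳᵢ
vertical leg | 1950.00 | 15.00 | 32.50 | 29250.00 | 63375.00
horizontal leg | 2080.00 | 62.50 | 16.00 | 130000.00 | 33280.00
Σ | 4030.00 |  |  | 159250.00 | 96655.00
X̄ = 159250.00 / 4030.00 = 39.52 in
Ȳ = 96655.00 / 4030.00 = 23.98 in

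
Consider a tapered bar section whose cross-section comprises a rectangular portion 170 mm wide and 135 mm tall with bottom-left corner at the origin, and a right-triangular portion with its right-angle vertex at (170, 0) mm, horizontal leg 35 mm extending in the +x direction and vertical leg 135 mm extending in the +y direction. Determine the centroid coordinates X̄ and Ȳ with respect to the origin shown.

rectangular portion: A = 170 × 135 = 22950.00, centroid at (85.00, 67.50).
triangular portion: A = ½·35·135 = 2362.50, centroid at (181.67, 45.00).
ΣA = 25312.50 mm², ΣAX̄ = 2379937.50 mm³, ΣAȲ = 1655437.50 mm³.
X̄ = 2379937.50/25312.50 = 94.02 mm; Ȳ = 1655437.50/25312.50 = 65.40 mm.

X̄ = 94.02 mm, Ȳ = 65.40 mm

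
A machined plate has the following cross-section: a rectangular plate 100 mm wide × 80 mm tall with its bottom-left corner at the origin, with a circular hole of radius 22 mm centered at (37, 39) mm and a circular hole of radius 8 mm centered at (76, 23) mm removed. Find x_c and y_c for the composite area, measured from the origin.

plate: A = 100 × 80 = 8000.00, centroid at (50.00, 40.00).
hole 1: A = −π·22² = -1520.53, centroid at (37.00, 39.00).
hole 2: A = −π·8² = -201.06, centroid at (76.00, 23.00).
ΣA = 6278.41 mm²
ΣAx_c = (8000.00)(50.00) + (-1520.53)(37.00) + (-201.06)(76.00) = 328459.65 mm³
ΣAy_c = (8000.00)(40.00) + (-1520.53)(39.00) + (-201.06)(23.00) = 256074.87 mm³
x_c = 328459.65 / 6278.41 = 52.32 mm
y_c = 256074.87 / 6278.41 = 40.79 mm

x_c = 52.32 mm, y_c = 40.79 mm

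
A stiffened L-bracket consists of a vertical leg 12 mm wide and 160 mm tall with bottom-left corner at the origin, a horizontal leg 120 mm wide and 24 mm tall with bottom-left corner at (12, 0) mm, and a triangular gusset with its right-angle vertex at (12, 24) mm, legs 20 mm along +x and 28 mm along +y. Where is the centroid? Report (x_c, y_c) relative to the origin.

x_c = 44.12 mm, y_c = 38.88 mm

vertical leg: A = 12 × 160 = 1920.00, centroid at (6.00, 80.00).
horizontal leg: A = 120 × 24 = 2880.00, centroid at (72.00, 12.00).
gusset: A = ½·20·28 = 280.00, centroid at (18.67, 33.33).
ΣA = 5080.00 mm², ΣAx_c = 224106.67 mm³, ΣAy_c = 197493.33 mm³.
x_c = 224106.67/5080.00 = 44.12 mm; y_c = 197493.33/5080.00 = 38.88 mm.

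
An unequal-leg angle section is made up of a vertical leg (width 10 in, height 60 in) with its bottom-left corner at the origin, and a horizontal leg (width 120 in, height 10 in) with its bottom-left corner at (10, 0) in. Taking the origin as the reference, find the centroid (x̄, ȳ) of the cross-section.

Part | A | x̄ᵢ | ȳᵢ | A·x̄ᵢ | A·ȳᵢ
vertical leg | 600.00 | 5.00 | 30.00 | 3000.00 | 18000.00
horizontal leg | 1200.00 | 70.00 | 5.00 | 84000.00 | 6000.00
Σ | 1800.00 |  |  | 87000.00 | 24000.00
x̄ = 87000.00 / 1800.00 = 48.33 in
ȳ = 24000.00 / 1800.00 = 13.33 in

x̄ = 48.33 in, ȳ = 13.33 in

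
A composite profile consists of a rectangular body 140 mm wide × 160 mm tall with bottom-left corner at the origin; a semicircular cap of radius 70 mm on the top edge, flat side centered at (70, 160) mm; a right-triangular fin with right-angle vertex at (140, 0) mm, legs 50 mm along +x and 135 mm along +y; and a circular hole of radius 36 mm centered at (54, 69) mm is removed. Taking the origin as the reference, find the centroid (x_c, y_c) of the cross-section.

x_c = 82.16 mm, y_c = 106.23 mm

Part | A | x̄ᵢ | ȳᵢ | A·x̄ᵢ | A·ȳᵢ
rectangular body | 22400.00 | 70.00 | 80.00 | 1568000.00 | 1792000.00
semicircular top | 7696.90 | 70.00 | 189.71 | 538783.14 | 1460170.99
triangular fin | 3375.00 | 156.67 | 45.00 | 528750.00 | 151875.00
hole | -4071.50 | 54.00 | 69.00 | -219861.22 | -280933.78
Σ | 29400.40 |  |  | 2415671.92 | 3123112.21
x_c = 2415671.92 / 29400.40 = 82.16 mm
y_c = 3123112.21 / 29400.40 = 106.23 mm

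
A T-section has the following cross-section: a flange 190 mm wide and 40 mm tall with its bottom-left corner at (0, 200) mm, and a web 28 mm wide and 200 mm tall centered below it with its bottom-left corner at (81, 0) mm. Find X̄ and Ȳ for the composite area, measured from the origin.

X̄ = 95.00 mm, Ȳ = 169.09 mm

Part | A | x̄ᵢ | ȳᵢ | A·x̄ᵢ | A·ȳᵢ
web | 5600.00 | 95.00 | 100.00 | 532000.00 | 560000.00
flange | 7600.00 | 95.00 | 220.00 | 722000.00 | 1672000.00
Σ | 13200.00 |  |  | 1254000.00 | 2232000.00
X̄ = 1254000.00 / 13200.00 = 95.00 mm
Ȳ = 2232000.00 / 13200.00 = 169.09 mm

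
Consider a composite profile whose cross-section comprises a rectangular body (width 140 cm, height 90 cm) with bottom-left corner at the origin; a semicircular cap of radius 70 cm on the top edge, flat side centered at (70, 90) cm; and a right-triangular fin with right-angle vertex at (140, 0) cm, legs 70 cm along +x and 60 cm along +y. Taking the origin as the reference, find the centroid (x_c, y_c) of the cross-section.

x_c = 78.75 cm, y_c = 68.33 cm

Part | A | x̄ᵢ | ȳᵢ | A·x̄ᵢ | A·ȳᵢ
rectangular body | 12600.00 | 70.00 | 45.00 | 882000.00 | 567000.00
semicircular top | 7696.90 | 70.00 | 119.71 | 538783.14 | 921387.85
triangular fin | 2100.00 | 163.33 | 20.00 | 343000.00 | 42000.00
Σ | 22396.90 |  |  | 1763783.14 | 1530387.85
x_c = 1763783.14 / 22396.90 = 78.75 cm
y_c = 1530387.85 / 22396.90 = 68.33 cm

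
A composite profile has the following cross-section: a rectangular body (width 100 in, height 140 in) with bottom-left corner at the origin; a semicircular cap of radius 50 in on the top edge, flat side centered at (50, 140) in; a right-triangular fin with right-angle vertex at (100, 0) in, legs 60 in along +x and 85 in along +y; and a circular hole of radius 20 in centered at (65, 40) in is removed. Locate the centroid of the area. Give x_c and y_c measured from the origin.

x_c = 58.31 in, y_c = 85.07 in

rectangular body: A = 100 × 140 = 14000.00, centroid at (50.00, 70.00).
semicircular top: A = ½π·50² = 3926.99, centroid at (50.00, 161.22).
triangular fin: A = ½·60·85 = 2550.00, centroid at (120.00, 28.33).
hole: A = −π·20² = -1256.64, centroid at (65.00, 40.00).
ΣA = 19220.35 in², ΣAx_c = 1120668.13 in³, ΣAy_c = 1635096.57 in³.
x_c = 1120668.13/19220.35 = 58.31 in; y_c = 1635096.57/19220.35 = 85.07 in.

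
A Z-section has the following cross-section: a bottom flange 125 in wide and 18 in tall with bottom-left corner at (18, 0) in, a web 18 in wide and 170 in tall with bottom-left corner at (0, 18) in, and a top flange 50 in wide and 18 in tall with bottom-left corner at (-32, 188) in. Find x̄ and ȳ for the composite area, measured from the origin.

Part | A | x̄ᵢ | ȳᵢ | A·x̄ᵢ | A·ȳᵢ
bottom flange | 2250.00 | 80.50 | 9.00 | 181125.00 | 20250.00
web | 3060.00 | 9.00 | 103.00 | 27540.00 | 315180.00
top flange | 900.00 | -7.00 | 197.00 | -6300.00 | 177300.00
Σ | 6210.00 |  |  | 202365.00 | 512730.00
x̄ = 202365.00 / 6210.00 = 32.59 in
ȳ = 512730.00 / 6210.00 = 82.57 in

x̄ = 32.59 in, ȳ = 82.57 in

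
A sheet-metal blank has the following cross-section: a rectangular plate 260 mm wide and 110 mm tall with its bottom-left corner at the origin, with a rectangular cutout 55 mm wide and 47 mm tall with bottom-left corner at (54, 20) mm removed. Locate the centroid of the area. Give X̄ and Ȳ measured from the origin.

X̄ = 134.82 mm, Ȳ = 56.14 mm

plate: A = 260 × 110 = 28600.00, centroid at (130.00, 55.00).
hole: A = −(55 × 47) = -2585.00, centroid at (81.50, 43.50).
ΣA = 26015.00 mm²
ΣAX̄ = (28600.00)(130.00) + (-2585.00)(81.50) = 3507322.50 mm³
ΣAȲ = (28600.00)(55.00) + (-2585.00)(43.50) = 1460552.50 mm³
X̄ = 3507322.50 / 26015.00 = 134.82 mm
Ȳ = 1460552.50 / 26015.00 = 56.14 mm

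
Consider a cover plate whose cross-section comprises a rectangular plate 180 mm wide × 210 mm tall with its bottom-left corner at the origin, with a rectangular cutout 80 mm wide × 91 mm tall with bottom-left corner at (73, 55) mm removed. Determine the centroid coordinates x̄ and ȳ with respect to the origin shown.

x̄ = 84.51 mm, ȳ = 106.07 mm

Part | A | x̄ᵢ | ȳᵢ | A·x̄ᵢ | A·ȳᵢ
plate | 37800.00 | 90.00 | 105.00 | 3402000.00 | 3969000.00
hole | -7280.00 | 113.00 | 100.50 | -822640.00 | -731640.00
Σ | 30520.00 |  |  | 2579360.00 | 3237360.00
x̄ = 2579360.00 / 30520.00 = 84.51 mm
ȳ = 3237360.00 / 30520.00 = 106.07 mm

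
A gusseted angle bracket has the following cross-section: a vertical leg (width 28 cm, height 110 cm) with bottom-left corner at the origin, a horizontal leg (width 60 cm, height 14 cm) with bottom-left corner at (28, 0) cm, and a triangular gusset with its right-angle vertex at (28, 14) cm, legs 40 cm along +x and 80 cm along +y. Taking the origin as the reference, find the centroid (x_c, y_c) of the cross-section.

x_c = 28.62 cm, y_c = 43.54 cm

vertical leg: A = 28 × 110 = 3080.00, centroid at (14.00, 55.00).
horizontal leg: A = 60 × 14 = 840.00, centroid at (58.00, 7.00).
gusset: A = ½·40·80 = 1600.00, centroid at (41.33, 40.67).
ΣA = 5520.00 cm², ΣAx_c = 157973.33 cm³, ΣAy_c = 240346.67 cm³.
x_c = 157973.33/5520.00 = 28.62 cm; y_c = 240346.67/5520.00 = 43.54 cm.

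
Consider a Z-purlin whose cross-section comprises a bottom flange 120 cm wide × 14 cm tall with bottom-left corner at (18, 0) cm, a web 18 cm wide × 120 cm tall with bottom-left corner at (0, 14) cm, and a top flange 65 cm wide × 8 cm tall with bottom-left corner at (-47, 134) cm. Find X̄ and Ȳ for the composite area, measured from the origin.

X̄ = 32.78 cm, Ȳ = 55.82 cm

Part | A | x̄ᵢ | ȳᵢ | A·x̄ᵢ | A·ȳᵢ
bottom flange | 1680.00 | 78.00 | 7.00 | 131040.00 | 11760.00
web | 2160.00 | 9.00 | 74.00 | 19440.00 | 159840.00
top flange | 520.00 | -14.50 | 138.00 | -7540.00 | 71760.00
Σ | 4360.00 |  |  | 142940.00 | 243360.00
X̄ = 142940.00 / 4360.00 = 32.78 cm
Ȳ = 243360.00 / 4360.00 = 55.82 cm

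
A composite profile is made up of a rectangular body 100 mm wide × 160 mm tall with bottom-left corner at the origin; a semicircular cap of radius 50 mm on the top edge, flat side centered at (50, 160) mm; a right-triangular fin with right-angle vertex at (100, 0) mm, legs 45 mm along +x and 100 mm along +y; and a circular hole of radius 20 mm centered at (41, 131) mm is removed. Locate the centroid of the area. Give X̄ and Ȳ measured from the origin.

X̄ = 57.53 mm, Ȳ = 90.92 mm

rectangular body: A = 100 × 160 = 16000.00, centroid at (50.00, 80.00).
semicircular top: A = ½π·50² = 3926.99, centroid at (50.00, 181.22).
triangular fin: A = ½·45·100 = 2250.00, centroid at (115.00, 33.33).
hole: A = −π·20² = -1256.64, centroid at (41.00, 131.00).
ΣA = 20920.35 mm²
ΣAX̄ = (16000.00)(50.00) + (3926.99)(50.00) + (2250.00)(115.00) + (-1256.64)(41.00) = 1203577.42 mm³
ΣAȲ = (16000.00)(80.00) + (3926.99)(181.22) + (2250.00)(33.33) + (-1256.64)(131.00) = 1902032.41 mm³
X̄ = 1203577.42 / 20920.35 = 57.53 mm
Ȳ = 1902032.41 / 20920.35 = 90.92 mm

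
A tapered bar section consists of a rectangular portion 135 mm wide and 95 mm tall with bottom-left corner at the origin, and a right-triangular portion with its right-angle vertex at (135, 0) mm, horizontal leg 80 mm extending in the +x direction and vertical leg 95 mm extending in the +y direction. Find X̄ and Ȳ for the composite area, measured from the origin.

X̄ = 89.02 mm, Ȳ = 43.88 mm

Part | A | x̄ᵢ | ȳᵢ | A·x̄ᵢ | A·ȳᵢ
rectangular portion | 12825.00 | 67.50 | 47.50 | 865687.50 | 609187.50
triangular portion | 3800.00 | 161.67 | 31.67 | 614333.33 | 120333.33
Σ | 16625.00 |  |  | 1480020.83 | 729520.83
X̄ = 1480020.83 / 16625.00 = 89.02 mm
Ȳ = 729520.83 / 16625.00 = 43.88 mm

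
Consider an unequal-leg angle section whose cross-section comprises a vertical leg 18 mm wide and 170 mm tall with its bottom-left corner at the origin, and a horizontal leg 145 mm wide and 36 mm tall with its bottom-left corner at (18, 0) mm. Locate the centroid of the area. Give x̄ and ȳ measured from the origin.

x̄ = 60.38 mm, ȳ = 42.76 mm

vertical leg: A = 18 × 170 = 3060.00, centroid at (9.00, 85.00).
horizontal leg: A = 145 × 36 = 5220.00, centroid at (90.50, 18.00).
ΣA = 8280.00 mm², ΣAx̄ = 499950.00 mm³, ΣAȳ = 354060.00 mm³.
x̄ = 499950.00/8280.00 = 60.38 mm; ȳ = 354060.00/8280.00 = 42.76 mm.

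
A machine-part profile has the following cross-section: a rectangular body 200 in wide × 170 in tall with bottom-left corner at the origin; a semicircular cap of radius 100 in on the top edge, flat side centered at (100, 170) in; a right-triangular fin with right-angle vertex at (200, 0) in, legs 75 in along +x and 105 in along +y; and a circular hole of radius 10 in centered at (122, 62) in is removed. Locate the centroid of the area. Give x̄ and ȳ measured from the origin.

x̄ = 109.10 in, ȳ = 118.98 in

rectangular body: A = 200 × 170 = 34000.00, centroid at (100.00, 85.00).
semicircular top: A = ½π·100² = 15707.96, centroid at (100.00, 212.44).
triangular fin: A = ½·75·105 = 3937.50, centroid at (225.00, 35.00).
hole: A = −π·10² = -314.16, centroid at (122.00, 62.00).
ΣA = 53331.30 in², ΣAx̄ = 5818406.40 in³, ΣAȳ = 6345355.05 in³.
x̄ = 5818406.40/53331.30 = 109.10 in; ȳ = 6345355.05/53331.30 = 118.98 in.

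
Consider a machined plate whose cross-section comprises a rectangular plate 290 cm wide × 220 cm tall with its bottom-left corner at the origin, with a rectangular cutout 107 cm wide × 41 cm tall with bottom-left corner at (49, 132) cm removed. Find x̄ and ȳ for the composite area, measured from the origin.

plate: A = 290 × 220 = 63800.00, centroid at (145.00, 110.00).
hole: A = −(107 × 41) = -4387.00, centroid at (102.50, 152.50).
ΣA = 59413.00 cm², ΣAx̄ = 8801332.50 cm³, ΣAȳ = 6348982.50 cm³.
x̄ = 8801332.50/59413.00 = 148.14 cm; ȳ = 6348982.50/59413.00 = 106.86 cm.

x̄ = 148.14 cm, ȳ = 106.86 cm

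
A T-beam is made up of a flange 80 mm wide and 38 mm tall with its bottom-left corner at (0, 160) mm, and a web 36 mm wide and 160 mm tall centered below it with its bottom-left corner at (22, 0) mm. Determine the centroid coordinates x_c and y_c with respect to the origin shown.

Part | A | x̄ᵢ | ȳᵢ | A·x̄ᵢ | A·ȳᵢ
web | 5760.00 | 40.00 | 80.00 | 230400.00 | 460800.00
flange | 3040.00 | 40.00 | 179.00 | 121600.00 | 544160.00
Σ | 8800.00 |  |  | 352000.00 | 1004960.00
x_c = 352000.00 / 8800.00 = 40.00 mm
y_c = 1004960.00 / 8800.00 = 114.20 mm

x_c = 40.00 mm, y_c = 114.20 mm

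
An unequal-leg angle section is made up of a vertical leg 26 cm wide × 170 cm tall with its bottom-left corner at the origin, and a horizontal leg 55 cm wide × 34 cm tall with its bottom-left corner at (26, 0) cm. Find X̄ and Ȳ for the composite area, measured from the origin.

vertical leg: A = 26 × 170 = 4420.00, centroid at (13.00, 85.00).
horizontal leg: A = 55 × 34 = 1870.00, centroid at (53.50, 17.00).
ΣA = 6290.00 cm², ΣAX̄ = 157505.00 cm³, ΣAȲ = 407490.00 cm³.
X̄ = 157505.00/6290.00 = 25.04 cm; Ȳ = 407490.00/6290.00 = 64.78 cm.

X̄ = 25.04 cm, Ȳ = 64.78 cm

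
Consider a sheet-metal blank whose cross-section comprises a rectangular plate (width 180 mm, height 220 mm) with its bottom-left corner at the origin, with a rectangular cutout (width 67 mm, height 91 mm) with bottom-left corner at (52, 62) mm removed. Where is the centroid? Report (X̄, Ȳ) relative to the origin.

X̄ = 90.82 mm, Ȳ = 110.45 mm

plate: A = 180 × 220 = 39600.00, centroid at (90.00, 110.00).
hole: A = −(67 × 91) = -6097.00, centroid at (85.50, 107.50).
ΣA = 33503.00 mm², ΣAX̄ = 3042706.50 mm³, ΣAȲ = 3700572.50 mm³.
X̄ = 3042706.50/33503.00 = 90.82 mm; Ȳ = 3700572.50/33503.00 = 110.45 mm.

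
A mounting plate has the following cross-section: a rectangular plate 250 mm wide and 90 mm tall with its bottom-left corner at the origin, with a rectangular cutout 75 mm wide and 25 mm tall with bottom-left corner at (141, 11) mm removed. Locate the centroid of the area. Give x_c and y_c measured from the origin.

x_c = 120.14 mm, y_c = 46.95 mm

Part | A | x̄ᵢ | ȳᵢ | A·x̄ᵢ | A·ȳᵢ
plate | 22500.00 | 125.00 | 45.00 | 2812500.00 | 1012500.00
hole | -1875.00 | 178.50 | 23.50 | -334687.50 | -44062.50
Σ | 20625.00 |  |  | 2477812.50 | 968437.50
x_c = 2477812.50 / 20625.00 = 120.14 mm
y_c = 968437.50 / 20625.00 = 46.95 mm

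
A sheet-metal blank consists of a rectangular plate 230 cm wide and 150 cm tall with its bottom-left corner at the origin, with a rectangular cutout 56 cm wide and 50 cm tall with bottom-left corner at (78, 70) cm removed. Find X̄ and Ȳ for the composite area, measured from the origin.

X̄ = 115.79 cm, Ȳ = 73.23 cm

plate: A = 230 × 150 = 34500.00, centroid at (115.00, 75.00).
hole: A = −(56 × 50) = -2800.00, centroid at (106.00, 95.00).
ΣA = 31700.00 cm², ΣAX̄ = 3670700.00 cm³, ΣAȲ = 2321500.00 cm³.
X̄ = 3670700.00/31700.00 = 115.79 cm; Ȳ = 2321500.00/31700.00 = 73.23 cm.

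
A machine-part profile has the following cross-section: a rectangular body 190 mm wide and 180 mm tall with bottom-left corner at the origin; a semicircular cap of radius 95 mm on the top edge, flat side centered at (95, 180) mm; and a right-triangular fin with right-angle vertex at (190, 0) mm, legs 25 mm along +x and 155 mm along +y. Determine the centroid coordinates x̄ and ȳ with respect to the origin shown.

rectangular body: A = 190 × 180 = 34200.00, centroid at (95.00, 90.00).
semicircular top: A = ½π·95² = 14176.44, centroid at (95.00, 220.32).
triangular fin: A = ½·25·155 = 1937.50, centroid at (198.33, 51.67).
ΣA = 50313.94 mm²
ΣAx̄ = (34200.00)(95.00) + (14176.44)(95.00) + (1937.50)(198.33) = 4980032.33 mm³
ΣAȳ = (34200.00)(90.00) + (14176.44)(220.32) + (1937.50)(51.67) = 6301446.13 mm³
x̄ = 4980032.33 / 50313.94 = 98.98 mm
ȳ = 6301446.13 / 50313.94 = 125.24 mm

x̄ = 98.98 mm, ȳ = 125.24 mm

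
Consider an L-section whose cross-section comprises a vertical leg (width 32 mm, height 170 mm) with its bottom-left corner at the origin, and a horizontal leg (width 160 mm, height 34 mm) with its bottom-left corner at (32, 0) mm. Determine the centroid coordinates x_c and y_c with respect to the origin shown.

vertical leg: A = 32 × 170 = 5440.00, centroid at (16.00, 85.00).
horizontal leg: A = 160 × 34 = 5440.00, centroid at (112.00, 17.00).
ΣA = 10880.00 mm², ΣAx_c = 696320.00 mm³, ΣAy_c = 554880.00 mm³.
x_c = 696320.00/10880.00 = 64.00 mm; y_c = 554880.00/10880.00 = 51.00 mm.

x_c = 64.00 mm, y_c = 51.00 mm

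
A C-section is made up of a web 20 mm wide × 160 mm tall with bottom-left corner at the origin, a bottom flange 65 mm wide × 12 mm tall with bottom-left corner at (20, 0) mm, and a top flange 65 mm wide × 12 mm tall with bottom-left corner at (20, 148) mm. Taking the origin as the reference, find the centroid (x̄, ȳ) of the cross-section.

web: A = 20 × 160 = 3200.00, centroid at (10.00, 80.00).
bottom flange: A = 65 × 12 = 780.00, centroid at (52.50, 6.00).
top flange: A = 65 × 12 = 780.00, centroid at (52.50, 154.00).
ΣA = 4760.00 mm²
ΣAx̄ = (3200.00)(10.00) + (780.00)(52.50) + (780.00)(52.50) = 113900.00 mm³
ΣAȳ = (3200.00)(80.00) + (780.00)(6.00) + (780.00)(154.00) = 380800.00 mm³
x̄ = 113900.00 / 4760.00 = 23.93 mm
ȳ = 380800.00 / 4760.00 = 80.00 mm

x̄ = 23.93 mm, ȳ = 80.00 mm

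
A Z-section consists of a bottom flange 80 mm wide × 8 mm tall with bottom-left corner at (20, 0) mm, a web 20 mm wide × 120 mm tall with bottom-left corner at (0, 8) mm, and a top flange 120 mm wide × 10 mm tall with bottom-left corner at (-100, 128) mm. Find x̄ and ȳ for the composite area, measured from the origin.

bottom flange: A = 80 × 8 = 640.00, centroid at (60.00, 4.00).
web: A = 20 × 120 = 2400.00, centroid at (10.00, 68.00).
top flange: A = 120 × 10 = 1200.00, centroid at (-40.00, 133.00).
ΣA = 4240.00 mm²
ΣAx̄ = (640.00)(60.00) + (2400.00)(10.00) + (1200.00)(-40.00) = 14400.00 mm³
ΣAȳ = (640.00)(4.00) + (2400.00)(68.00) + (1200.00)(133.00) = 325360.00 mm³
x̄ = 14400.00 / 4240.00 = 3.40 mm
ȳ = 325360.00 / 4240.00 = 76.74 mm

x̄ = 3.40 mm, ȳ = 76.74 mm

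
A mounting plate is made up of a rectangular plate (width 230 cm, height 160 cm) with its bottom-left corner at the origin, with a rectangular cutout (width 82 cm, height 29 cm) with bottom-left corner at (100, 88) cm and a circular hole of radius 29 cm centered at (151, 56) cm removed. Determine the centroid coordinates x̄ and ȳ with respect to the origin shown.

x̄ = 110.06 cm, ȳ = 80.31 cm

plate: A = 230 × 160 = 36800.00, centroid at (115.00, 80.00).
hole 1: A = −(82 × 29) = -2378.00, centroid at (141.00, 102.50).
hole 2: A = −π·29² = -2642.08, centroid at (151.00, 56.00).
ΣA = 31779.92 cm²
ΣAx̄ = (36800.00)(115.00) + (-2378.00)(141.00) + (-2642.08)(151.00) = 3497748.01 cm³
ΣAȳ = (36800.00)(80.00) + (-2378.00)(102.50) + (-2642.08)(56.00) = 2552298.55 cm³
x̄ = 3497748.01 / 31779.92 = 110.06 cm
ȳ = 2552298.55 / 31779.92 = 80.31 cm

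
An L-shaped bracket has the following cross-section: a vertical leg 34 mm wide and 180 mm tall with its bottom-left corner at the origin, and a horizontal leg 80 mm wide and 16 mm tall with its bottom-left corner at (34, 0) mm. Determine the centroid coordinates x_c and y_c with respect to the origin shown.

vertical leg: A = 34 × 180 = 6120.00, centroid at (17.00, 90.00).
horizontal leg: A = 80 × 16 = 1280.00, centroid at (74.00, 8.00).
ΣA = 7400.00 mm²
ΣAx_c = (6120.00)(17.00) + (1280.00)(74.00) = 198760.00 mm³
ΣAy_c = (6120.00)(90.00) + (1280.00)(8.00) = 561040.00 mm³
x_c = 198760.00 / 7400.00 = 26.86 mm
y_c = 561040.00 / 7400.00 = 75.82 mm

x_c = 26.86 mm, y_c = 75.82 mm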